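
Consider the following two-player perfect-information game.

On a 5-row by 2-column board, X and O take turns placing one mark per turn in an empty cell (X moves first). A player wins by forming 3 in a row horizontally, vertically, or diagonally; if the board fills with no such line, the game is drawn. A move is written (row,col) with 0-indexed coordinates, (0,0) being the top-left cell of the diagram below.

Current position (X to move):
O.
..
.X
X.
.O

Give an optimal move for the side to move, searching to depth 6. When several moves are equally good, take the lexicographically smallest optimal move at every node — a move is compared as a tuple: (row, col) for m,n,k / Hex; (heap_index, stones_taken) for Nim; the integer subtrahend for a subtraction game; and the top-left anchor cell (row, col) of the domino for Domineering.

X's best at [O./../.X/X./.O]: (0,1)

ply 1, X at O./../.X/X./.O | (0,1)=+1→OX/../.X/X./.O*; (1,0)=+1→O./X./.X/X./.O; (1,1)=+1→O./.X/.X/X./.O; (2,0)=+1→O./../XX/X./.O; (3,1)=+1→O./../.X/XX/.O; (4,0)=+0→O./../.X/X./XO
ply 2, O at OX/../.X/X./.O | (1,0)=-1→OX/O./.X/X./.O*; (1,1)=-1→OX/.O/.X/X./.O; (2,0)=-1→OX/../OX/X./.O; (3,1)=-1→OX/../.X/XO/.O; (4,0)=-1→OX/../.X/X./OO
ply 3, X at OX/O./.X/X./.O | (1,1)=+1→OX/OX/.X/X./.O*; (2,0)=+1→OX/O./XX/X./.O; (3,1)=-1→OX/O./.X/XX/.O; (4,0)=-1→OX/O./.X/X./XO
ply 4: OX/OX/.X/X./.O is terminal -1 (O); from O./../.X/X./.O depth 6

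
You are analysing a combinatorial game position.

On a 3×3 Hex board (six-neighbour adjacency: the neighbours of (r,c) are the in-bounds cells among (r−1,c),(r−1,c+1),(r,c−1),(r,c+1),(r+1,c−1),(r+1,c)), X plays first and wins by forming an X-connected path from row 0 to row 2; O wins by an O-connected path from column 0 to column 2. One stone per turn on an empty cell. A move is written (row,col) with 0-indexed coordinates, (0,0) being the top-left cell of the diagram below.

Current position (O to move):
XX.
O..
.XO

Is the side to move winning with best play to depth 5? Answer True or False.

O winning at [XX./O../.XO]: True

p1 O@[XX./O../.XO]: (0,2)[XXO/O../.XO]-1 (1,1)[XX./OO./.XO]+1* (1,2)[XX./O.O/.XO]-1 (2,0)[XX./O../OXO]-1
p2 X@[XX./OO./.XO]: (0,2)[XXX/OO./.XO]-1* (1,2)[XX./OOX/.XO]-1 (2,0)[XX./OO./XXO]-1
p3 O@[XXX/OO./.XO]: (1,2)[XXX/OOO/.XO]+1* (2,0)[XXX/OO./OXO]-1
p4 X@[XXX/OOO/.XO] terminal -1; root [XX./O../.XO] d5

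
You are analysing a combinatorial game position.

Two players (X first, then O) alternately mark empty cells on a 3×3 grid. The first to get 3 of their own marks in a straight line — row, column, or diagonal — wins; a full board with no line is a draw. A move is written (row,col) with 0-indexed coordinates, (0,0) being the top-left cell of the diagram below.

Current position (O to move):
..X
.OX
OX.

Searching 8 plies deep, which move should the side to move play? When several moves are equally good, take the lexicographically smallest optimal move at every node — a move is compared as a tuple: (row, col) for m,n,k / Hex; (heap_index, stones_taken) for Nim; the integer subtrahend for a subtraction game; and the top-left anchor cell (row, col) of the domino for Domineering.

O's best at [..X/.OX/OX.]: (2,2)

ply 1, O at ..X/.OX/OX. | (0,0)=-1→O.X/.OX/OX.; (0,1)=-1→.OX/.OX/OX.; (1,0)=-1→..X/OOX/OX.; (2,2)=+0→..X/.OX/OXO*
ply 2, X at ..X/.OX/OXO | (0,0)=+0→X.X/.OX/OXO*; (0,1)=-1→.XX/.OX/OXO; (1,0)=-1→..X/XOX/OXO
ply 3, O at X.X/.OX/OXO | (0,1)=+0→XOX/.OX/OXO*; (1,0)=-1→X.X/OOX/OXO
ply 4, X at XOX/.OX/OXO | (1,0)=+0→XOX/XOX/OXO*
ply 5: XOX/XOX/OXO is terminal +0 (O); from ..X/.OX/OX. depth 8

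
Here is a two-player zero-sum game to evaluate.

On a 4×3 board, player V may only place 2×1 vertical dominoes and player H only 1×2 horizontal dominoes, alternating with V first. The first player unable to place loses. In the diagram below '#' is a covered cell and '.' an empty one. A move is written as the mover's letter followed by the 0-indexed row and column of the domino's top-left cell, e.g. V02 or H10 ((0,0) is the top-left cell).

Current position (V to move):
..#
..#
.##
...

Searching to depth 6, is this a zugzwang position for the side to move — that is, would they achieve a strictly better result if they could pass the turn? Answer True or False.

zugzwang(..#/..#/.##/..., V) = False

p1 V@[..#/..#/.##/...]: V00[#.#/#.#/.##/...]+1* V01[.##/.##/.##/...]+1 V10[..#/#.#/###/...]-1 V20[..#/..#/###/#..]-1
p2 H@[#.#/#.#/.##/...]: H30[#.#/#.#/.##/##.]-1* H31[#.#/#.#/.##/.##]-1
p3 V@[#.#/#.#/.##/##.]: V01[###/###/.##/##.]+1*
p4 H@[###/###/.##/##.] terminal -1; root [..#/..#/.##/...] d6
if V skipped the turn, H would face:
~ p1 H@[..#/..#/.##/...]: H00[###/..#/.##/...]+1* H10[..#/###/.##/...]+1 H30[..#/..#/.##/##.]-1 H31[..#/..#/.##/.##]-1
~ p2 V@[###/..#/.##/...]: V10[###/#.#/###/...]-1* V20[###/..#/###/#..]-1
~ p3 H@[###/#.#/###/...]: H30[###/#.#/###/##.]+1* H31[###/#.#/###/.##]+1
~ p4 V@[###/#.#/###/##.] terminal -1; root [..#/..#/.##/...] d6
compare (V): move=+1 vs pass=-1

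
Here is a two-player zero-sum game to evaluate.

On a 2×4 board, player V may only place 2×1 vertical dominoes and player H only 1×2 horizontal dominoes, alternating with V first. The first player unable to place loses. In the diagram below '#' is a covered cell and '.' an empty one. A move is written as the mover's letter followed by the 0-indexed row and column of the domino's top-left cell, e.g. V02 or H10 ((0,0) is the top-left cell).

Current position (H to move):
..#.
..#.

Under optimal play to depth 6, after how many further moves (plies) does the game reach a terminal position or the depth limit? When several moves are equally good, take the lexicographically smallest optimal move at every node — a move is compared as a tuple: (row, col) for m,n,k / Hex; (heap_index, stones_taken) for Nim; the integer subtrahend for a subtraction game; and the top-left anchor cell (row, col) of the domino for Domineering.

PV length from [..#./..#.]: 3 plies

p1 H@[..#./..#.]: H00[###./..#.]+1* H10[..#./###.]+1
p2 V@[###./..#.]: V03[####/..##]-1*
p3 H@[####/..##]: H10[####/####]+1*
p4 V@[####/####] terminal -1; root [..#./..#.] d6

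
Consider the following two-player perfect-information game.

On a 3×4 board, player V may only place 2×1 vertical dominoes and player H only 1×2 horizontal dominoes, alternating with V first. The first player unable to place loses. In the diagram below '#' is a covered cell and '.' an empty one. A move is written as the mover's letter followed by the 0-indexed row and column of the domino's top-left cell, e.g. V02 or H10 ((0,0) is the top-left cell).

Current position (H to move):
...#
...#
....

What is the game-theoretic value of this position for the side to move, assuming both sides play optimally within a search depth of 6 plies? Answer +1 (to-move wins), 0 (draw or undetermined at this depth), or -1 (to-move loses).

p1 H@[...#/...#/....]: H00[##.#/...#/....]-1 H01[.###/...#/....]-1 H10[...#/##.#/....]+1* H11[...#/.###/....]+1 H20[...#/...#/##..]-1 H21[...#/...#/.##.]-1 H22[...#/...#/..##]-1
p2 V@[...#/##.#/....]: V02[..##/####/....]-1* V12[...#/####/..#.]-1
p3 H@[..##/####/....]: H00[####/####/....]+1* H20[..##/####/##..]+1 H21[..##/####/.##.]+1 H22[..##/####/..##]+1
p4 V@[####/####/....] terminal -1; root [...#/...#/....] d6

value(...#/...#/...., H) = +1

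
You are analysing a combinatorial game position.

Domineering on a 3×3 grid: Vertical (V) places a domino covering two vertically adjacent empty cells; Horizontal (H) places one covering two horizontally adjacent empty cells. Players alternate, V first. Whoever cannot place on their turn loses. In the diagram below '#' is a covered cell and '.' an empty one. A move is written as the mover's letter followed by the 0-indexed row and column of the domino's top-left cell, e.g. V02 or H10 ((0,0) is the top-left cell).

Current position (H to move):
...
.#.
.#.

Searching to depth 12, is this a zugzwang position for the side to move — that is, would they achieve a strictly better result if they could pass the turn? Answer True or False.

zugzwang(.../.#./.#., H) = False

[.../.#./.#.] H move#1: H00:-1/##./.#./.#.*, H01:-1/.##/.#./.#.
[##./.#./.#.] V move#2: V02:+1/###/.##/.#.*, V10:+1/##./##./##., V12:+1/##./.##/.##
[###/.##/.#.] end (terminal -1, H#3); searched .../.#./.#. to 12
if H skipped the turn, V would face:
~ [.../.#./.#.] V move#1: V00:+1/#../##./.#.*, V02:+1/..#/.##/.#., V10:+1/.../##./##., V12:+1/.../.##/.##
~ [#../##./.#.] H move#2: H01:-1/###/##./.#.*
~ [###/##./.#.] V move#3: V12:+1/###/###/.##*
~ [###/###/.##] end (terminal -1, H#4); searched .../.#./.#. to 12
compare (H): move=-1 vs pass=-1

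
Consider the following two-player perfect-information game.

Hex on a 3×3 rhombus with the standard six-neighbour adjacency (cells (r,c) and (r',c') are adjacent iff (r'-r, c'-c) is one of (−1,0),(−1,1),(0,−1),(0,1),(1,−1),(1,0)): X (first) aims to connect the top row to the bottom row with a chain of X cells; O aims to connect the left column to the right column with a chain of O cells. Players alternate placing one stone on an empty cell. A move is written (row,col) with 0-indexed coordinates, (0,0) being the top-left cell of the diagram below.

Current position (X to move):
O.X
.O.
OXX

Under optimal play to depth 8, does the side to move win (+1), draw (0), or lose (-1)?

ply 1, X at O.X/.O./OXX | (0,1)=-1→OXX/.O./OXX; (1,0)=-1→O.X/XO./OXX; (1,2)=+1→O.X/.OX/OXX*
ply 2: O.X/.OX/OXX is terminal -1 (O); from O.X/.O./OXX depth 8

value(O.X/.O./OXX, X) = +1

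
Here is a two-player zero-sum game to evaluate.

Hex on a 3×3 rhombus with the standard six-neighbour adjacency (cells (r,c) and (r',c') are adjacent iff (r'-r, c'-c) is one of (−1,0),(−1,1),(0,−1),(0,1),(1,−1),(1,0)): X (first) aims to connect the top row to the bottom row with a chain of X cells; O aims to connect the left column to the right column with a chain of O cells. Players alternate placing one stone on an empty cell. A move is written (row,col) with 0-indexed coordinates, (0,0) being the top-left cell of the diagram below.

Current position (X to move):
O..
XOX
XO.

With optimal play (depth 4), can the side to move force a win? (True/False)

X winning at [O../XOX/XO.]: True

[O../XOX/XO.] X move#1: (0,1):+1/OX./XOX/XO.*, (0,2):+1/O.X/XOX/XO., (2,2):+1/O../XOX/XOX
[OX./XOX/XO.] end (terminal -1, O#2); searched O../XOX/XO. to 4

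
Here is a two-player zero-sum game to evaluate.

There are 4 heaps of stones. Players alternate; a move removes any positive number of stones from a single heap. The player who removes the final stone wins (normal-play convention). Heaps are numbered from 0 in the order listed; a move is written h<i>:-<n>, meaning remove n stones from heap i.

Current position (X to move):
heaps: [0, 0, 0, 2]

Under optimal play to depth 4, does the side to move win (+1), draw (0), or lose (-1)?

ply 1, X at (0,0,0,2) | h3:-1=-1→(0,0,0,1); h3:-2=+1→(0,0,0,0)*
ply 2: (0,0,0,0) is terminal -1 (O); from (0,0,0,2) depth 4

value((0,0,0,2), X) = +1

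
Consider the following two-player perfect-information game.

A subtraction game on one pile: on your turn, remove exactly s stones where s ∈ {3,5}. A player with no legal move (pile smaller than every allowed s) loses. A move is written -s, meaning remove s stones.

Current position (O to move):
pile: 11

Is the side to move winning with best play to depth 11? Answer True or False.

O winning at [11]: True

ply 1, O at 11 | -3=+1→8*; -5=-1→6
ply 2, X at 8 | -3=-1→5*; -5=-1→3
ply 3, O at 5 | -3=+1→2*; -5=+1→0
ply 4: 2 is terminal -1 (X); from 11 depth 11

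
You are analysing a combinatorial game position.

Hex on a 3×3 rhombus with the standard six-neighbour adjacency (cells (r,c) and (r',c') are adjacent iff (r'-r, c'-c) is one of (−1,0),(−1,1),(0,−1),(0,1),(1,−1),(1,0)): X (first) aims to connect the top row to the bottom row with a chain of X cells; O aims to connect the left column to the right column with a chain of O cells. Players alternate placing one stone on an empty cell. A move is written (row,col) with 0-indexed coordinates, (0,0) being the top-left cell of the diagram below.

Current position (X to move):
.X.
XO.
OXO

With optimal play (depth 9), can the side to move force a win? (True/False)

[.X./XO./OXO] X move#1: (0,0):-1/XX./XO./OXO*, (0,2):-1/.XX/XO./OXO, (1,2):-1/.X./XOX/OXO
[XX./XO./OXO] O move#2: (0,2):+1/XXO/XO./OXO*, (1,2):+1/XX./XOO/OXO
[XXO/XO./OXO] end (terminal -1, X#3); searched .X./XO./OXO to 9

X winning at [.X./XO./OXO]: False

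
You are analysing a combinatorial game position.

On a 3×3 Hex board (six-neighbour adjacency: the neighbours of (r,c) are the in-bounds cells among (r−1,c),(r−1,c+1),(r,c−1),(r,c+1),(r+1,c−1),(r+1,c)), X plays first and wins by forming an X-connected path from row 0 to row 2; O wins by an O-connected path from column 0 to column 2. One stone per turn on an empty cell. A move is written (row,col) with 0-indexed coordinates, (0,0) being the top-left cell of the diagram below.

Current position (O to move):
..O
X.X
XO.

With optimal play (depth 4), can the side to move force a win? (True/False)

O winning at [..O/X.X/XO.]: False

[..O/X.X/XO.] O move#1: (0,0):-1/O.O/X.X/XO.*, (0,1):-1/.OO/X.X/XO., (1,1):-1/..O/XOX/XO., (2,2):-1/..O/X.X/XOO
[O.O/X.X/XO.] X move#2: (0,1):+1/OXO/X.X/XO.*, (1,1):-1/O.O/XXX/XO., (2,2):-1/O.O/X.X/XOX
[OXO/X.X/XO.] end (terminal -1, O#3); searched ..O/X.X/XO. to 4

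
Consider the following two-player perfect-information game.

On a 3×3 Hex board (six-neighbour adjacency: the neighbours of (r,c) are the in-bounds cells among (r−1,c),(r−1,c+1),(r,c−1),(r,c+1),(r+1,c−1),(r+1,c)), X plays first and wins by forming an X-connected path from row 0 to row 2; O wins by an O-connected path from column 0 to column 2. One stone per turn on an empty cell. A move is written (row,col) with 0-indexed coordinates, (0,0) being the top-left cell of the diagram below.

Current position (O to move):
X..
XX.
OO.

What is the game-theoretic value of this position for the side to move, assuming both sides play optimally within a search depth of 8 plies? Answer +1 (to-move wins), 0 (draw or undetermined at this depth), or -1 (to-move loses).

value(X../XX./OO., O) = +1

[X../XX./OO.] O move#1: (0,1):+1/XO./XX./OO.*, (0,2):+1/X.O/XX./OO., (1,2):+1/X../XXO/OO., (2,2):+1/X../XX./OOO
[XO./XX./OO.] X move#2: (0,2):-1/XOX/XX./OO.*, (1,2):-1/XO./XXX/OO., (2,2):-1/XO./XX./OOX
[XOX/XX./OO.] O move#3: (1,2):+1/XOX/XXO/OO.*, (2,2):+1/XOX/XX./OOO
[XOX/XXO/OO.] end (terminal -1, X#4); searched X../XX./OO. to 8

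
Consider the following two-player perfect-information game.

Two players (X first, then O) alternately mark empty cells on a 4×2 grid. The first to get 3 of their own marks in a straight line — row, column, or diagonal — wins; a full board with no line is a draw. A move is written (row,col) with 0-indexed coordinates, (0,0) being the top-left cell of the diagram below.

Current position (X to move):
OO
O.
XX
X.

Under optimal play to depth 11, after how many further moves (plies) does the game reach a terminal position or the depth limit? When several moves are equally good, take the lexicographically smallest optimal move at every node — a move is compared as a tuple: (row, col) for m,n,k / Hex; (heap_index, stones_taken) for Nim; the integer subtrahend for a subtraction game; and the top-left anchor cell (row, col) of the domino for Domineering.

[OO/O./XX/X.] X move#1: (1,1):+0/OO/OX/XX/X.*, (3,1):+0/OO/O./XX/XX
[OO/OX/XX/X.] O move#2: (3,1):+0/OO/OX/XX/XO*
[OO/OX/XX/XO] end (terminal +0, X#3); searched OO/O./XX/X. to 11

PV length from [OO/O./XX/X.]: 2 plies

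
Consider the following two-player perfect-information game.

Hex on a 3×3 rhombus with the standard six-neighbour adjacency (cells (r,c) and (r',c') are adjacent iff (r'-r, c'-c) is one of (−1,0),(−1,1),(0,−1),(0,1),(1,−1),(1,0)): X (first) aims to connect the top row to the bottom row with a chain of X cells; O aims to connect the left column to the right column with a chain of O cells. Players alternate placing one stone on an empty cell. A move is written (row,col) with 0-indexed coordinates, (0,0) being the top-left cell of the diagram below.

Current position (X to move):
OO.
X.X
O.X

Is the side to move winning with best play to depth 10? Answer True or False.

X winning at [OO./X.X/O.X]: True

[OO./X.X/O.X] X move#1: (0,2):+1/OOX/X.X/O.X*, (1,1):-1/OO./XXX/O.X, (2,1):-1/OO./X.X/OXX
[OOX/X.X/O.X] end (terminal -1, O#2); searched OO./X.X/O.X to 10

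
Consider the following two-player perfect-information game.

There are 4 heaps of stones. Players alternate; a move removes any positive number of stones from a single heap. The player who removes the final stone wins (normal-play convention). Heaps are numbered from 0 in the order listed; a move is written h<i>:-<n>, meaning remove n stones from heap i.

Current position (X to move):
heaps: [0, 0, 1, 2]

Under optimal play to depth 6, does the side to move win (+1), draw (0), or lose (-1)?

value((0,0,1,2), X) = +1

[(0,0,1,2)] X move#1: h2:-1:-1/(0,0,0,2), h3:-1:+1/(0,0,1,1)*, h3:-2:-1/(0,0,1,0)
[(0,0,1,1)] O move#2: h2:-1:-1/(0,0,0,1)*, h3:-1:-1/(0,0,1,0)
[(0,0,0,1)] X move#3: h3:-1:+1/(0,0,0,0)*
[(0,0,0,0)] end (terminal -1, O#4); searched (0,0,1,2) to 6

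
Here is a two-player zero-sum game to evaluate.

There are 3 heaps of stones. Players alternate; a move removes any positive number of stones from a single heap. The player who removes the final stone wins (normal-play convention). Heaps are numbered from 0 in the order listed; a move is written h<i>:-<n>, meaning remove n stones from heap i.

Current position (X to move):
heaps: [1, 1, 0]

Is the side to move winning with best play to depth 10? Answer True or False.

p1 X@[(1,1,0)]: h0:-1[(0,1,0)]-1* h1:-1[(1,0,0)]-1
p2 O@[(0,1,0)]: h1:-1[(0,0,0)]+1*
p3 X@[(0,0,0)] terminal -1; root [(1,1,0)] d10

X winning at [(1,1,0)]: False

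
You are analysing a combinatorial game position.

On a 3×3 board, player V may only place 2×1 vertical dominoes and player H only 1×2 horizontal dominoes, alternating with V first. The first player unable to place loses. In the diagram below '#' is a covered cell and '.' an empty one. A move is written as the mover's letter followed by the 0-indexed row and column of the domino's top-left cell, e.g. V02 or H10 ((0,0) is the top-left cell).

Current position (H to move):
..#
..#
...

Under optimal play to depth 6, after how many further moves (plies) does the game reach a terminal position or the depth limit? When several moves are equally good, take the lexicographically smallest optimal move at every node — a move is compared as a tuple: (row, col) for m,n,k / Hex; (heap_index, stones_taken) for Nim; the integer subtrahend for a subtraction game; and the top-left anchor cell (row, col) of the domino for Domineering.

PV length from [..#/..#/...]: 1 ply

[..#/..#/...] H move#1: H00:-1/###/..#/..., H10:+1/..#/###/...*, H20:-1/..#/..#/##., H21:-1/..#/..#/.##
[..#/###/...] end (terminal -1, V#2); searched ..#/..#/... to 6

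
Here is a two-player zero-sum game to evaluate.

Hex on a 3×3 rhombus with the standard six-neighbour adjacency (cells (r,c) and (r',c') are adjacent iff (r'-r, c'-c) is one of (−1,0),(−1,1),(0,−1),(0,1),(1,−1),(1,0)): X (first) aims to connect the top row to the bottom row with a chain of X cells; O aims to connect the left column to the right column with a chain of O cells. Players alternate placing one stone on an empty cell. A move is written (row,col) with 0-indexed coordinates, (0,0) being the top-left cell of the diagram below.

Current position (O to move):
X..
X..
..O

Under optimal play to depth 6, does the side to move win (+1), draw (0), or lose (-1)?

value(X../X../..O, O) = +1

ply 1, O at X../X../..O | (0,1)=-1→XO./X../..O; (0,2)=-1→X.O/X../..O; (1,1)=-1→X../XO./..O; (1,2)=-1→X../X.O/..O; (2,0)=+1→X../X../O.O*; (2,1)=-1→X../X../.OO
ply 2, X at X../X../O.O | (0,1)=-1→XX./X../O.O*; (0,2)=-1→X.X/X../O.O; (1,1)=-1→X../XX./O.O; (1,2)=-1→X../X.X/O.O; (2,1)=-1→X../X../OXO
ply 3, O at XX./X../O.O | (0,2)=+1→XXO/X../O.O*; (1,1)=+1→XX./XO./O.O; (1,2)=+1→XX./X.O/O.O; (2,1)=+1→XX./X../OOO
ply 4, X at XXO/X../O.O | (1,1)=-1→XXO/XX./O.O*; (1,2)=-1→XXO/X.X/O.O; (2,1)=-1→XXO/X../OXO
ply 5, O at XXO/XX./O.O | (1,2)=-1→XXO/XXO/O.O; (2,1)=+1→XXO/XX./OOO*
ply 6: XXO/XX./OOO is terminal -1 (X); from X../X../..O depth 6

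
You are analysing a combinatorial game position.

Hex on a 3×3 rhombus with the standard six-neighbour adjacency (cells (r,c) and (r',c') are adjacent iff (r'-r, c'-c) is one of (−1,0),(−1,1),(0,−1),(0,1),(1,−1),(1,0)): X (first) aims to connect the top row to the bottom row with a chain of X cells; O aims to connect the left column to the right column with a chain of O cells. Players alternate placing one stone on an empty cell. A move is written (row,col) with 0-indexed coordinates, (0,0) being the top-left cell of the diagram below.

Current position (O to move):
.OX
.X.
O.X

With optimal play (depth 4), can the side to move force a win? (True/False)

ply 1, O at .OX/.X./O.X | (0,0)=-1→OOX/.X./O.X*; (1,0)=-1→.OX/OX./O.X; (1,2)=-1→.OX/.XO/O.X; (2,1)=-1→.OX/.X./OOX
ply 2, X at OOX/.X./O.X | (1,0)=+1→OOX/XX./O.X*; (1,2)=+1→OOX/.XX/O.X; (2,1)=+1→OOX/.X./OXX
ply 3, O at OOX/XX./O.X | (1,2)=-1→OOX/XXO/O.X*; (2,1)=-1→OOX/XX./OOX
ply 4, X at OOX/XXO/O.X | (2,1)=+1→OOX/XXO/OXX*
ply 5: OOX/XXO/OXX is terminal -1 (O); from .OX/.X./O.X depth 4

O winning at [.OX/.X./O.X]: False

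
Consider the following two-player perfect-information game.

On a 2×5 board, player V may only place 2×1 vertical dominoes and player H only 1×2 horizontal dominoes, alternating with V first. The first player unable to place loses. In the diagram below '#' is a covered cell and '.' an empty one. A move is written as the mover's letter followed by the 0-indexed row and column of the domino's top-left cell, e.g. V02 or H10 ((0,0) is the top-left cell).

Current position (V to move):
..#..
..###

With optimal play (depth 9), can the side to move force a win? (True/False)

[..#../..###] V move#1: V00:+1/#.#../#.###*, V01:+1/.##../.####
[#.#../#.###] H move#2: H03:-1/#.###/#.###*
[#.###/#.###] V move#3: V01:+1/#####/#####*
[#####/#####] end (terminal -1, H#4); searched ..#../..### to 9

V winning at [..#../..###]: True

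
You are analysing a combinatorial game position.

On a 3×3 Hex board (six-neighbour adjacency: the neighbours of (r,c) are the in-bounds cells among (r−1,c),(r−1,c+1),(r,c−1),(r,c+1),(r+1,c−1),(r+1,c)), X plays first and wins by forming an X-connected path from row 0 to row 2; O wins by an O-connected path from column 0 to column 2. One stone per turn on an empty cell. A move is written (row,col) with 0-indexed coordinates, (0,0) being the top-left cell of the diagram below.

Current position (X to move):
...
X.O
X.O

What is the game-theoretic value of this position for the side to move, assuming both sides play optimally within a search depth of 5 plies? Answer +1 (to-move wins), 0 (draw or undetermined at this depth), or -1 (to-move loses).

value(.../X.O/X.O, X) = +1

[.../X.O/X.O] X move#1: (0,0):+1/X../X.O/X.O*, (0,1):+1/.X./X.O/X.O, (0,2):+1/..X/X.O/X.O, (1,1):+1/.../XXO/X.O, (2,1):+1/.../X.O/XXO
[X../X.O/X.O] end (terminal -1, O#2); searched .../X.O/X.O to 5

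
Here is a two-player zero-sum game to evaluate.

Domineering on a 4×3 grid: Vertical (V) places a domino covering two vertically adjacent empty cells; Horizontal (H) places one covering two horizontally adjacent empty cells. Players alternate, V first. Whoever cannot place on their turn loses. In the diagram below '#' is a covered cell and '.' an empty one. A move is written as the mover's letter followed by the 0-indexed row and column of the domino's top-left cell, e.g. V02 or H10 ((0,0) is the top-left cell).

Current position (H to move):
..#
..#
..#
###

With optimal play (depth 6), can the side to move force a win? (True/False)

[..#/..#/..#/###] H move#1: H00:-1/###/..#/..#/###, H10:+1/..#/###/..#/###*, H20:-1/..#/..#/###/###
[..#/###/..#/###] end (terminal -1, V#2); searched ..#/..#/..#/### to 6

H winning at [..#/..#/..#/###]: True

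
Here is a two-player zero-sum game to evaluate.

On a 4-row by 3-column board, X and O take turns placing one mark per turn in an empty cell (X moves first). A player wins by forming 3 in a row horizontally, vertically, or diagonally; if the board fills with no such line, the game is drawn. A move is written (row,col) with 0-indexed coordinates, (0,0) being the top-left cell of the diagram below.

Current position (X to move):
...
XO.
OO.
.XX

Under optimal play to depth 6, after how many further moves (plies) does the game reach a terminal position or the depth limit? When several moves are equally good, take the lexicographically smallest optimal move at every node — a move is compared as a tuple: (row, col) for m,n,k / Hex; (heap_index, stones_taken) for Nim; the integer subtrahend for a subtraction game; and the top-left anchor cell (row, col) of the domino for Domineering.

ply 1, X at .../XO./OO./.XX | (0,0)=-1→X../XO./OO./.XX; (0,1)=-1→.X./XO./OO./.XX; (0,2)=-1→..X/XO./OO./.XX; (1,2)=-1→.../XOX/OO./.XX; (2,2)=-1→.../XO./OOX/.XX; (3,0)=+1→.../XO./OO./XXX*
ply 2: .../XO./OO./XXX is terminal -1 (O); from .../XO./OO./.XX depth 6

PV length from [.../XO./OO./.XX]: 1 ply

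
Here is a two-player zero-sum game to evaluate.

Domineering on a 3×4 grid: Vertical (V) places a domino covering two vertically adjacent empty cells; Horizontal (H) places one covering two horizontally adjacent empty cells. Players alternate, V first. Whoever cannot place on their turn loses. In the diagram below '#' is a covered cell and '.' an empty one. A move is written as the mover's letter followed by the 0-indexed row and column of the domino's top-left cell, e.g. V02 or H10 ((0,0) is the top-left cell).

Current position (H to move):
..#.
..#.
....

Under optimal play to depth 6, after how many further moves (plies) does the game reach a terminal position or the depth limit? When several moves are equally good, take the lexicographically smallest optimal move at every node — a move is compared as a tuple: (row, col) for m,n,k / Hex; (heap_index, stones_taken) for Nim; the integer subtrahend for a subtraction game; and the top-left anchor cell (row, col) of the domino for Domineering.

PV length from [..#./..#./....]: 3 plies

[..#./..#./....] H move#1: H00:-1/###./..#./...., H10:+1/..#./###./....*, H20:-1/..#./..#./##.., H21:-1/..#./..#./.##., H22:-1/..#./..#./..##
[..#./###./....] V move#2: V03:-1/..##/####/....*, V13:-1/..#./####/...#
[..##/####/....] H move#3: H00:+1/####/####/....*, H20:+1/..##/####/##.., H21:+1/..##/####/.##., H22:+1/..##/####/..##
[####/####/....] end (terminal -1, V#4); searched ..#./..#./.... to 6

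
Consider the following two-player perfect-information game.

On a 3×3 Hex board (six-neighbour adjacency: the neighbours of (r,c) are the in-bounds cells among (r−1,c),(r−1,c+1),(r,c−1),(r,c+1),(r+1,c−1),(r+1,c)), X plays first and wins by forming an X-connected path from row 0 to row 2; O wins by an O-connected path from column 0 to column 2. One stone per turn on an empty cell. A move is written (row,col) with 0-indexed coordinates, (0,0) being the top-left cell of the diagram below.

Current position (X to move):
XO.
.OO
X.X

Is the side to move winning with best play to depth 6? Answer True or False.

X winning at [XO./.OO/X.X]: True

p1 X@[XO./.OO/X.X]: (0,2)[XOX/.OO/X.X]-1 (1,0)[XO./XOO/X.X]+1* (2,1)[XO./.OO/XXX]-1
p2 O@[XO./XOO/X.X] terminal -1; root [XO./.OO/X.X] d6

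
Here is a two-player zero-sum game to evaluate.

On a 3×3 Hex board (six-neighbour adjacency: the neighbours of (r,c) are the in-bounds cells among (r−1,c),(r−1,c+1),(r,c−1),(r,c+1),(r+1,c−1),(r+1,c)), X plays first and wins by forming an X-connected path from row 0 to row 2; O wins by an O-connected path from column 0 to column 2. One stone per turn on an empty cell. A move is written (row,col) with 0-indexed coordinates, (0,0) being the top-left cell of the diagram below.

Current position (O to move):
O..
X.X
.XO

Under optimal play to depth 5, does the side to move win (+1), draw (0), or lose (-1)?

[O../X.X/.XO] O move#1: (0,1):-1/OO./X.X/.XO*, (0,2):-1/O.O/X.X/.XO, (1,1):-1/O../XOX/.XO, (2,0):-1/O../X.X/OXO
[OO./X.X/.XO] X move#2: (0,2):+1/OOX/X.X/.XO*, (1,1):-1/OO./XXX/.XO, (2,0):-1/OO./X.X/XXO
[OOX/X.X/.XO] end (terminal -1, O#3); searched O../X.X/.XO to 5

value(O../X.X/.XO, O) = -1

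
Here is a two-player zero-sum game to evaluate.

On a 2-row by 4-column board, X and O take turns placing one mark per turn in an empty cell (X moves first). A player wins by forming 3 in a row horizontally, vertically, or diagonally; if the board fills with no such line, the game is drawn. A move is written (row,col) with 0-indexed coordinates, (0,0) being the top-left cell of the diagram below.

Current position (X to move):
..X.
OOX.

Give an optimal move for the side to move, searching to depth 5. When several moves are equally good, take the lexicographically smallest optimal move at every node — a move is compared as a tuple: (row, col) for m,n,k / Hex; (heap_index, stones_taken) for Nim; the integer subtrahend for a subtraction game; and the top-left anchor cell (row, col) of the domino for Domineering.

X's best at [..X./OOX.]: (0,1)

[..X./OOX.] X move#1: (0,0):+0/X.X./OOX., (0,1):+1/.XX./OOX.*, (0,3):+0/..XX/OOX., (1,3):+0/..X./OOXX
[.XX./OOX.] O move#2: (0,0):-1/OXX./OOX.*, (0,3):-1/.XXO/OOX., (1,3):-1/.XX./OOXO
[OXX./OOX.] X move#3: (0,3):+1/OXXX/OOX.*, (1,3):+0/OXX./OOXX
[OXXX/OOX.] end (terminal -1, O#4); searched ..X./OOX. to 5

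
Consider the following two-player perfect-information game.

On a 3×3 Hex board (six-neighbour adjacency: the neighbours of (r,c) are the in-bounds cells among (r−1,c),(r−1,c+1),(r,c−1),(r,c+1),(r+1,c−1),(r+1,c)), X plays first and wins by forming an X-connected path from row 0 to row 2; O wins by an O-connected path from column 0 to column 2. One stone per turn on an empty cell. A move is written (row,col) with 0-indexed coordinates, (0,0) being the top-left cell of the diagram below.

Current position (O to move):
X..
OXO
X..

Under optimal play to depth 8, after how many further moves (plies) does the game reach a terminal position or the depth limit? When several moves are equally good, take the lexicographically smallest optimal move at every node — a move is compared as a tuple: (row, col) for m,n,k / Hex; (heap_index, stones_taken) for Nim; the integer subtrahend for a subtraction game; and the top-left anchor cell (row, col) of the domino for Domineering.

PV length from [X../OXO/X..]: 2 plies

ply 1, O at X../OXO/X.. | (0,1)=-1→XO./OXO/X..*; (0,2)=-1→X.O/OXO/X..; (2,1)=-1→X../OXO/XO.; (2,2)=-1→X../OXO/X.O
ply 2, X at XO./OXO/X.. | (0,2)=+1→XOX/OXO/X..*; (2,1)=-1→XO./OXO/XX.; (2,2)=-1→XO./OXO/X.X
ply 3: XOX/OXO/X.. is terminal -1 (O); from X../OXO/X.. depth 8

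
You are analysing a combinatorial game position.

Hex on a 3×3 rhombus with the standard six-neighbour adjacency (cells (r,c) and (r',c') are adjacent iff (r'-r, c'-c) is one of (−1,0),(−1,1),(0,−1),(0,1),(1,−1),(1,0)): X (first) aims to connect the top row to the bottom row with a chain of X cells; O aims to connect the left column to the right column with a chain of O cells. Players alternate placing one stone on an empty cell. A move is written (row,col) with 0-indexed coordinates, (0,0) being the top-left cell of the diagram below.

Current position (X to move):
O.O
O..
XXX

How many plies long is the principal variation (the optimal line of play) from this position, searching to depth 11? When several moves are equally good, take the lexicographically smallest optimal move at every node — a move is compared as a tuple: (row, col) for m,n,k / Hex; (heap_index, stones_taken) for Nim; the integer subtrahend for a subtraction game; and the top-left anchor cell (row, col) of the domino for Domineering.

[O.O/O../XXX] X move#1: (0,1):-1/OXO/O../XXX*, (1,1):-1/O.O/OX./XXX, (1,2):-1/O.O/O.X/XXX
[OXO/O../XXX] O move#2: (1,1):+1/OXO/OO./XXX*, (1,2):-1/OXO/O.O/XXX
[OXO/OO./XXX] end (terminal -1, X#3); searched O.O/O../XXX to 11

PV length from [O.O/O../XXX]: 2 plies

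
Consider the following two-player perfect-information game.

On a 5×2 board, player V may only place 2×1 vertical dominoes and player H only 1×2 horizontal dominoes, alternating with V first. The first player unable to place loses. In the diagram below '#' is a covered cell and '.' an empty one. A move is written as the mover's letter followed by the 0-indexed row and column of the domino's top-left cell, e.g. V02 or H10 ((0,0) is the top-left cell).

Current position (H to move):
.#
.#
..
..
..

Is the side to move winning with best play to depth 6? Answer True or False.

H winning at [.#/.#/../../..]: True

[.#/.#/../../..] H move#1: H20:-1/.#/.#/##/../.., H30:+1/.#/.#/../##/..*, H40:-1/.#/.#/../../##
[.#/.#/../##/..] V move#2: V00:-1/##/##/../##/..*, V10:-1/.#/##/#./##/..
[##/##/../##/..] H move#3: H20:+1/##/##/##/##/..*, H40:+1/##/##/../##/##
[##/##/##/##/..] end (terminal -1, V#4); searched .#/.#/../../.. to 6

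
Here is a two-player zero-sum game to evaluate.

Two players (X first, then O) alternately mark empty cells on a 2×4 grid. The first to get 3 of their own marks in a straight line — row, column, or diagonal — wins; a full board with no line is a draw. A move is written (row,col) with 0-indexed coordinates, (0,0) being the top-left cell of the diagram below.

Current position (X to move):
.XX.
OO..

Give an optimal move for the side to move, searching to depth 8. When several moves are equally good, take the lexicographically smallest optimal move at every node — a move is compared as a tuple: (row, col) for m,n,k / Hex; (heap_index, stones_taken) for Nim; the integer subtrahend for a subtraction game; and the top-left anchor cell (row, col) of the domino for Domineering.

p1 X@[.XX./OO..]: (0,0)[XXX./OO..]+1* (0,3)[.XXX/OO..]+1 (1,2)[.XX./OOX.]+1 (1,3)[.XX./OO.X]-1
p2 O@[XXX./OO..] terminal -1; root [.XX./OO..] d8

X's best at [.XX./OO..]: (0,0)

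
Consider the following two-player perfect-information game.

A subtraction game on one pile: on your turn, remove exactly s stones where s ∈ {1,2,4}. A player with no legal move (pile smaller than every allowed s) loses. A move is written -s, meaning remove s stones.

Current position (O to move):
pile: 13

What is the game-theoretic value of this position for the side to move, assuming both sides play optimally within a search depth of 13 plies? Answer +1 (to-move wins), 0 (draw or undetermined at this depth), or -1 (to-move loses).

p1 O@[13]: -1[12]+1* -2[11]-1 -4[9]+1
p2 X@[12]: -1[11]-1* -2[10]-1 -4[8]-1
p3 O@[11]: -1[10]-1 -2[9]+1* -4[7]-1
p4 X@[9]: -1[8]-1* -2[7]-1 -4[5]-1
p5 O@[8]: -1[7]-1 -2[6]+1* -4[4]-1
p6 X@[6]: -1[5]-1* -2[4]-1 -4[2]-1
p7 O@[5]: -1[4]-1 -2[3]+1* -4[1]-1
p8 X@[3]: -1[2]-1* -2[1]-1
p9 O@[2]: -1[1]-1 -2[0]+1*
p10 X@[0] terminal -1; root [13] d13

value(13, O) = +1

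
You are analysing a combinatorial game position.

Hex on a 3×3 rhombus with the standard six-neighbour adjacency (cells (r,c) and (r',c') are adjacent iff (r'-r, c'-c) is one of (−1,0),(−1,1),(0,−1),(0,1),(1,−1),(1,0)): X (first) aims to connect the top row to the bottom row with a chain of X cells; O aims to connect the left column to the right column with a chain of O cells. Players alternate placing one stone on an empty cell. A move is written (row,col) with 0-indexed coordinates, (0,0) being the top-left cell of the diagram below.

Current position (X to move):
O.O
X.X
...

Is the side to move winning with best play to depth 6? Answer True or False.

X winning at [O.O/X.X/...]: True

ply 1, X at O.O/X.X/... | (0,1)=+1→OXO/X.X/...*; (1,1)=-1→O.O/XXX/...; (2,0)=-1→O.O/X.X/X..; (2,1)=-1→O.O/X.X/.X.; (2,2)=-1→O.O/X.X/..X
ply 2, O at OXO/X.X/... | (1,1)=-1→OXO/XOX/...*; (2,0)=-1→OXO/X.X/O..; (2,1)=-1→OXO/X.X/.O.; (2,2)=-1→OXO/X.X/..O
ply 3, X at OXO/XOX/... | (2,0)=+1→OXO/XOX/X..*; (2,1)=-1→OXO/XOX/.X.; (2,2)=-1→OXO/XOX/..X
ply 4: OXO/XOX/X.. is terminal -1 (O); from O.O/X.X/... depth 6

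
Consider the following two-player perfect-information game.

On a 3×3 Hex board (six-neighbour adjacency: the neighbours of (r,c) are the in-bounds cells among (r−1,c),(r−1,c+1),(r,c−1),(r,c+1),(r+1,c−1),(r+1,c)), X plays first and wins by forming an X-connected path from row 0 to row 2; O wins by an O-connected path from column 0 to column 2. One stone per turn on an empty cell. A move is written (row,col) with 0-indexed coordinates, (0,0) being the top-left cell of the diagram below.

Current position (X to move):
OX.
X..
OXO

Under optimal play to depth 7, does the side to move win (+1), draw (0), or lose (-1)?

value(OX./X../OXO, X) = +1

p1 X@[OX./X../OXO]: (0,2)[OXX/X../OXO]+1* (1,1)[OX./XX./OXO]+1 (1,2)[OX./X.X/OXO]+1
p2 O@[OXX/X../OXO]: (1,1)[OXX/XO./OXO]-1* (1,2)[OXX/X.O/OXO]-1
p3 X@[OXX/XO./OXO]: (1,2)[OXX/XOX/OXO]+1*
p4 O@[OXX/XOX/OXO] terminal -1; root [OX./X../OXO] d7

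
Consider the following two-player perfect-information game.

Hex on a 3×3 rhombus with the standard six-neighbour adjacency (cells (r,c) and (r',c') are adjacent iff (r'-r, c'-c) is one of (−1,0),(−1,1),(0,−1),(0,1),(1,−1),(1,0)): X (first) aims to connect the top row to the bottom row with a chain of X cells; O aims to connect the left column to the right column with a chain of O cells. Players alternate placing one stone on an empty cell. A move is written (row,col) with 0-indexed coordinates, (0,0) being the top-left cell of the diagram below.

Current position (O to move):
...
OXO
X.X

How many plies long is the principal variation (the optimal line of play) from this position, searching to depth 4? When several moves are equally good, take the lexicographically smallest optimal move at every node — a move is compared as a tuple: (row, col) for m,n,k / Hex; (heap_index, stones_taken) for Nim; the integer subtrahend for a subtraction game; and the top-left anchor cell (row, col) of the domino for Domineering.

p1 O@[.../OXO/X.X]: (0,0)[O../OXO/X.X]-1* (0,1)[.O./OXO/X.X]-1 (0,2)[..O/OXO/X.X]-1 (2,1)[.../OXO/XOX]-1
p2 X@[O../OXO/X.X]: (0,1)[OX./OXO/X.X]+1* (0,2)[O.X/OXO/X.X]+1 (2,1)[O../OXO/XXX]+1
p3 O@[OX./OXO/X.X] terminal -1; root [.../OXO/X.X] d4

PV length from [.../OXO/X.X]: 2 plies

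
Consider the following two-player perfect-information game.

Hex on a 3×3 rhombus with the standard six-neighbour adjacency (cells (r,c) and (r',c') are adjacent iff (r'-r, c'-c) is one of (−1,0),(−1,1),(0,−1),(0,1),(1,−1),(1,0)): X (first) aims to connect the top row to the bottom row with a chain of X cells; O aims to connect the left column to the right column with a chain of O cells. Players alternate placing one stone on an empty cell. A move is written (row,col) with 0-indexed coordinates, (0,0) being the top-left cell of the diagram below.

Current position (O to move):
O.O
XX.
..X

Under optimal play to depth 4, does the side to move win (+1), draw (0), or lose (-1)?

[O.O/XX./..X] O move#1: (0,1):+1/OOO/XX./..X*, (1,2):-1/O.O/XXO/..X, (2,0):-1/O.O/XX./O.X, (2,1):-1/O.O/XX./.OX
[OOO/XX./..X] end (terminal -1, X#2); searched O.O/XX./..X to 4

value(O.O/XX./..X, O) = +1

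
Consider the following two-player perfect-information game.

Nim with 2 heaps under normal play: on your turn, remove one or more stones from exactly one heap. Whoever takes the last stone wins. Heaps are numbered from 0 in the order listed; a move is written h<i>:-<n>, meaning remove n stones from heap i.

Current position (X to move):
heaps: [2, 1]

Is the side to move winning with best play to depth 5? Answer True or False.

ply 1, X at (2,1) | h0:-1=+1→(1,1)*; h0:-2=-1→(0,1); h1:-1=-1→(2,0)
ply 2, O at (1,1) | h0:-1=-1→(0,1)*; h1:-1=-1→(1,0)
ply 3, X at (0,1) | h1:-1=+1→(0,0)*
ply 4: (0,0) is terminal -1 (O); from (2,1) depth 5

X winning at [(2,1)]: True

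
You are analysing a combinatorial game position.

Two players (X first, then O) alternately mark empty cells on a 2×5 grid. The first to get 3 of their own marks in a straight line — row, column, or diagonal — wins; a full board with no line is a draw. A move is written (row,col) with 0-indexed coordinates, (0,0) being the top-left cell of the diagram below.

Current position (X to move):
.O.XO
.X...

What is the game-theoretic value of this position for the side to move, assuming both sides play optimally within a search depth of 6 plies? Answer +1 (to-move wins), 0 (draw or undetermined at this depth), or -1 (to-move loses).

p1 X@[.O.XO/.X...]: (0,0)[XO.XO/.X...]+0 (0,2)[.OXXO/.X...]+0 (1,0)[.O.XO/XX...]+0 (1,2)[.O.XO/.XX..]+1* (1,3)[.O.XO/.X.X.]+0 (1,4)[.O.XO/.X..X]+0
p2 O@[.O.XO/.XX..]: (0,0)[OO.XO/.XX..]-1* (0,2)[.OOXO/.XX..]-1 (1,0)[.O.XO/OXX..]-1 (1,3)[.O.XO/.XXO.]-1 (1,4)[.O.XO/.XX.O]-1
p3 X@[OO.XO/.XX..]: (0,2)[OOXXO/.XX..]+1* (1,0)[OO.XO/XXX..]+1 (1,3)[OO.XO/.XXX.]+1 (1,4)[OO.XO/.XX.X]-1
p4 O@[OOXXO/.XX..]: (1,0)[OOXXO/OXX..]-1* (1,3)[OOXXO/.XXO.]-1 (1,4)[OOXXO/.XX.O]-1
p5 X@[OOXXO/OXX..]: (1,3)[OOXXO/OXXX.]+1* (1,4)[OOXXO/OXX.X]+0
p6 O@[OOXXO/OXXX.] terminal -1; root [.O.XO/.X...] d6

value(.O.XO/.X..., X) = +1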